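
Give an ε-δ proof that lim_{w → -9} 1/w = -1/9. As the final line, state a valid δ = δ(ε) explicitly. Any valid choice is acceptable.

δ = min(9/2, (81/2)ε)

Fix ε > 0. We seek δ > 0 such that 0 < |w + 9| < δ implies |1/w + 1/9| < ε.
|1/w + 1/9| = |-9 − w|/(9·|w|) = |w + 9|/(9|w|).
Require δ ≤ 9/2 so that |w| > 9 − 9/2 = 9/2, hence 9|w| > 81/2.
Then |1/w + 1/9| < |w + 9|/(81/2), which is < ε when |w + 9| < (81/2)ε.
Take δ = min(9/2, (81/2)ε). Then 0 < |w + 9| < δ gives both |w + 9| < 9/2 and |w + 9| < (81/2)ε, so |1/w + 1/9| < ε.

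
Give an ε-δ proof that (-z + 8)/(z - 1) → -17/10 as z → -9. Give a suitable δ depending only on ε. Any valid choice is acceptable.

δ = min(5, (50/7)ε)

Let ε > 0 be given. We want δ > 0 with 0 < |z + 9| < δ ⇒ |(-z + 8)/(z - 1) + 17/10| < ε.
Combining over a common denominator, (-z + 8)/(z - 1) + 17/10 = [(-z + 8)·(-10) − 17·(z - 1)] / [(-10)·(z - 1)] = -7(z + 9) / ((-10)(z - 1)).
So |(-z + 8)/(z - 1) + 17/10| = 7|z + 9| / (10·|z − 1|).
Restrict δ ≤ 5. Then |z + 9| < 5 gives |z − 1| = |(z + 9) + (-10)| ≥ 10 − 5 = 5.
Hence |(-z + 8)/(z - 1) + 17/10| < 7|z + 9|/(10·5) = (7/50)|z + 9|, which is < ε once |z + 9| < (50/7)ε.
Take δ = min(5, (50/7)ε). Then 0 < |z + 9| < δ forces both bounds, so |(-z + 8)/(z - 1) + 17/10| < ε.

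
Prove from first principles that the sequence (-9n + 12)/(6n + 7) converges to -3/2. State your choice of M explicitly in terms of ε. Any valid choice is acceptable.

Fix ε > 0. For n ≥ 1, |(-9n + 12)/(6n + 7) + 3/2| = |135|/(6(6n + 7)) = 135/(6(6n + 7)).
Since 6n + 7 ≥ 6n for n ≥ 1, this is ≤ 135/(6·6n) = (15/4)/n.
So |(-9n + 12)/(6n + 7) + 3/2| < ε whenever n > (15/4)/ε.
Take M = (15/4)/ε. If n > M then |(-9n + 12)/(6n + 7) + 3/2| ≤ (15/4)/n < ε.

M = (15/4)/ε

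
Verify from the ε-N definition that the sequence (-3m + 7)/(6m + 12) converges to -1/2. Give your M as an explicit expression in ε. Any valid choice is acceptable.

Let ε > 0. For m ≥ 1, |(-3m + 7)/(6m + 12) + 1/2| = |78|/(6(6m + 12)) = 78/(6(6m + 12)).
Since 6m + 12 ≥ 6m for m ≥ 1, this is ≤ 78/(6·6m) = (13/6)/m.
So |(-3m + 7)/(6m + 12) + 1/2| < ε whenever m > (13/6)/ε.
Take M = (13/6)/ε. If m > M then |(-3m + 7)/(6m + 12) + 1/2| ≤ (13/6)/m < ε.

M = (13/6)/ε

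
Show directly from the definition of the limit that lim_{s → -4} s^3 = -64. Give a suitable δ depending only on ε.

Suppose ε > 0. We seek δ > 0 with 0 < |s + 4| < δ ⇒ |s^3 + 64| < ε.
Factor: s^3 + 64 = (s + 4)(s^2 - 4s + 16), so |s^3 + 64| = |s + 4|·|s^2 - 4s + 16|.
Restrict δ ≤ 1. Then |s + 4| < 1 gives |s| < 5, so by the triangle inequality |s^2 - 4s + 16| ≤ 5^2 + 4·5 + 16 = 61.
Hence |s^3 + 64| ≤ 61|s + 4|, which is < ε once |s + 4| < ε/61.
Take δ = min(1, ε/61). If 0 < |s + 4| < δ then both bounds hold and |s^3 + 64| ≤ 61|s + 4| < 61·(ε/61) = ε.

δ = min(1, ε/61)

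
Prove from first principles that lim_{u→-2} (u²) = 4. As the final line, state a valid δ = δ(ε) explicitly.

Let ε > 0 be given. We seek δ > 0 with 0 < |u + 2| < δ ⇒ |u² − 4| < ε.
Factor: u² − 4 = (u + 2)(u - 2), so |u² − 4| = |u + 2|·|u - 2|.
Restrict δ ≤ 1. Then |u + 2| < 1 gives |u| < 3, so by the triangle inequality |u - 2| ≤ 3 + 2 = 5.
Hence |u² − 4| ≤ 5|u + 2|, which is < ε once |u + 2| < ε/5.
Take δ = min(1, ε/5). If 0 < |u + 2| < δ then both bounds hold and |u² − 4| ≤ 5|u + 2| < 5·(ε/5) = ε.

δ = min(1, ε/5)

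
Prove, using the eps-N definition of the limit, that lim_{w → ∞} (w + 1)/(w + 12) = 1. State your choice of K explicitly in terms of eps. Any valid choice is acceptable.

Let eps > 0 be given. We seek K > 0 such that w > K implies |(w + 1)/(w + 12) − 1| < eps.
(w + 1)/(w + 12) − 1 = ((w + 1) − (w + 12)) / ((w + 12)) = -11/((w + 12)).
For w > 0 we have w + 12 > w, so |(w + 1)/(w + 12) − 1| = 11/((w + 12)) < 11/(w) = 11/w.
Thus |(w + 1)/(w + 12) − 1| < eps whenever w > 11/eps.
Take K = 11/eps. If w > K then |(w + 1)/(w + 12) − 1| < 11/w < eps.

K = 11/eps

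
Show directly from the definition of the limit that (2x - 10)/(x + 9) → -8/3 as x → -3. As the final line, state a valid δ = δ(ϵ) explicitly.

δ = min(3, (9/14)ϵ)

Fix ϵ > 0. We want δ > 0 with 0 < |x + 3| < δ ⇒ |(2x - 10)/(x + 9) + 8/3| < ϵ.
Combining over a common denominator, (2x - 10)/(x + 9) + 8/3 = [(2x - 10)·6 − (-16)·(x + 9)] / [6·(x + 9)] = 28(x + 3) / (6(x + 9)).
So |(2x - 10)/(x + 9) + 8/3| = 28|x + 3| / (6·|x + 9|).
Require δ ≤ 3, so |x + 9| ≥ |6| − |x + 3| > 6 − 3 = 3.
Hence |(2x - 10)/(x + 9) + 8/3| < 28|x + 3|/(6·3) = (14/9)|x + 3|, which is < ϵ once |x + 3| < (9/14)ϵ.
Take δ = min(3, (9/14)ϵ). Then 0 < |x + 3| < δ forces both bounds, so |(2x - 10)/(x + 9) + 8/3| < ϵ.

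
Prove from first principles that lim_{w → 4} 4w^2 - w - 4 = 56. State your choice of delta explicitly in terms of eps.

delta = min(1, eps/35)

Fix eps > 0. We want delta > 0 such that 0 < |w − 4| < delta implies |(4w^2 - w - 4) − 56| < eps.
(4w^2 - w - 4) − 56 = 4w^2 - w - 60 = (w − 4)(4w + 15).
So |(4w^2 - w - 4) − 56| = |w − 4|·|4w + 15|.
Require delta ≤ 1. Then |w − 4| < 1 gives |w| < 5, and by the triangle inequality |4w + 15| ≤ 4·5 + 15 = 35.
Hence |(4w^2 - w - 4) − 56| ≤ 35|w − 4| < eps provided |w − 4| < eps/35.
Choosing delta = min(1, eps/35) ensures both conditions, hence |(4w^2 - w - 4) − 56| < eps.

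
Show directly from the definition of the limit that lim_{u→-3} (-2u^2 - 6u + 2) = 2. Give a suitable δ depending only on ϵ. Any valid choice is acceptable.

δ = min(1, ϵ/8)

Let ϵ > 0 be given. We want δ > 0 such that 0 < |u + 3| < δ implies |(-2u^2 - 6u + 2) − 2| < ϵ.
(-2u^2 - 6u + 2) − 2 = -2u^2 - 6u = (u + 3)(-2u).
So |(-2u^2 - 6u + 2) − 2| = |u + 3|·|-2u|.
Assume first that |u + 3| < 1, so |u| < 4. Then |-2u| ≤ 2·4 = 8.
Hence |(-2u^2 - 6u + 2) − 2| ≤ 8|u + 3| < ϵ provided |u + 3| < ϵ/8.
Choosing δ = min(1, ϵ/8) ensures both conditions, hence |(-2u^2 - 6u + 2) − 2| < ϵ.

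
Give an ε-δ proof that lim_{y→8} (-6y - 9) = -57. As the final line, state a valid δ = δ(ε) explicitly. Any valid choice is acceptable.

Let ε > 0 be given. We need δ > 0 so that 0 < |y − 8| < δ implies |(-6y - 9) + 57| < ε.
Since (-6y - 9) + 57 = -6(y − 8), we have |(-6y - 9) + 57| = 6|y − 8|.
So 6|y − 8| < ε exactly when |y − 8| < ε/6.
Choosing δ = ε/6 gives |(-6y - 9) + 57| = 6|y − 8| < ε whenever |y − 8| < δ.

δ = ε/6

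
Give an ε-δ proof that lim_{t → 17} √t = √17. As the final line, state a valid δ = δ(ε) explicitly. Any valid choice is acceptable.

δ = min(17, √17·ε)

Fix ε > 0. We want δ > 0 such that 0 < |t − 17| < δ implies |√t − √17| < ε.
Rationalise: √t − √17 = (t − 17)/(√t + √17), so |√t − √17| = |t − 17|/(√t + √17).
Restrict δ ≤ 17 so that |t − 17| < 17 forces t > 0, and then √t + √17 > √17.
Hence |√t − √17| < |t − 17|/√17, which is < ε once |t − 17| < √17·ε.
Take δ = min(17, √17·ε). If 0 < |t − 17| < δ then t > 0 and |√t − √17| < |t − 17|/√17 < ε.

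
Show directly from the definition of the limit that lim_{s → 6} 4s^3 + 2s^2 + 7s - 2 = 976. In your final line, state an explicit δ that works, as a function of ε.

Fix ε > 0. We want δ > 0 such that 0 < |s − 6| < δ implies |(4s^3 + 2s^2 + 7s - 2) − 976| < ε.
(4s^3 + 2s^2 + 7s - 2) − 976 = 4s^3 + 2s^2 + 7s - 978 = (s − 6)(4s^2 + 26s + 163).
So |(4s^3 + 2s^2 + 7s - 2) − 976| = |s − 6|·|4s^2 + 26s + 163|.
Require δ ≤ 1. Then |s − 6| < 1 gives |s| < 7, and by the triangle inequality |4s^2 + 26s + 163| ≤ 4·7^2 + 26·7 + 163 = 541.
Hence |(4s^3 + 2s^2 + 7s - 2) − 976| ≤ 541|s − 6| < ε provided |s − 6| < ε/541.
Choosing δ = min(1, ε/541) ensures both conditions, hence |(4s^3 + 2s^2 + 7s - 2) − 976| < ε.

δ = min(1, ε/541)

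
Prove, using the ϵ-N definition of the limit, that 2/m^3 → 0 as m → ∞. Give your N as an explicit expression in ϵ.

N = (2/ϵ)^{1/3}

Let ϵ > 0 be given. For m ≥ 1, |2/m^3 − 0| = 2/m^3.
2/m^3 < ϵ ⇔ m^3 > 2/ϵ ⇔ m > (2/ϵ)^{1/3}.
Take N = (2/ϵ)^{1/3}. Then m > N implies 2/m^3 < ϵ.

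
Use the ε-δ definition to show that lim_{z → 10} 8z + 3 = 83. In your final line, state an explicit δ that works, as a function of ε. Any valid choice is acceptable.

δ = ε/8

Suppose ε > 0. We need δ > 0 so that 0 < |z − 10| < δ implies |(8z + 3) − 83| < ε.
|(8z + 3) − 83| = |8z - 80| = 8|z − 10|.
Thus it suffices that |z − 10| < ε/8.
Choosing δ = ε/8 gives |(8z + 3) − 83| = 8|z − 10| < ε whenever |z − 10| < δ.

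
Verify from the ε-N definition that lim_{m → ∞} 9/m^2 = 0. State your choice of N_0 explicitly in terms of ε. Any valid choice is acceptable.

N_0 = (9/ε)^{1/2}

Fix ε > 0. For m ≥ 1, |9/m^2 − 0| = 9/m^2.
9/m^2 < ε ⇔ m^2 > 9/ε ⇔ m > (9/ε)^{1/2}.
Take N_0 = (9/ε)^{1/2}. Then m > N_0 implies 9/m^2 < ε.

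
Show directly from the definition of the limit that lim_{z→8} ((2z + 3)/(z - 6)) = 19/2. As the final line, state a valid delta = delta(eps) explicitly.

delta = min(1, (2/15)eps)

Fix eps > 0. We want delta > 0 with 0 < |z − 8| < delta ⇒ |(2z + 3)/(z - 6) − (19/2)| < eps.
Combining over a common denominator, (2z + 3)/(z - 6) − (19/2) = [(2z + 3)·2 − 19·(z - 6)] / [2·(z - 6)] = -15(z − 8) / (2(z - 6)).
So |(2z + 3)/(z - 6) − (19/2)| = 15|z − 8| / (2·|z − 6|).
Require delta ≤ 1, so |z − 6| ≥ |2| − |z − 8| > 2 − 1 = 1.
Hence |(2z + 3)/(z - 6) − (19/2)| < 15|z − 8|/(2·1) = (15/2)|z − 8|, which is < eps once |z − 8| < (2/15)eps.
Take delta = min(1, (2/15)eps). Then 0 < |z − 8| < delta forces both bounds, so |(2z + 3)/(z - 6) − (19/2)| < eps.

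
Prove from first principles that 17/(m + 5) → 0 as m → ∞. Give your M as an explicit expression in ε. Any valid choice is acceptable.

Let ε > 0 be given. For m ≥ 1, |17/(m + 5) − 0| = 17/(m + 5) ≤ 17/m.
We need 17/m < ε, i.e. m > 17/ε.
Take M = 17/ε. If m > M then |17/(m + 5)| ≤ 17/m < ε.

M = 17/ε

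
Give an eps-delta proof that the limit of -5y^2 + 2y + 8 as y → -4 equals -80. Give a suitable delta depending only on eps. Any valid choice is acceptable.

Fix eps > 0. We want delta > 0 such that 0 < |y + 4| < delta implies |(-5y^2 + 2y + 8) + 80| < eps.
(-5y^2 + 2y + 8) + 80 = -5y^2 + 2y + 88 = (y + 4)(-5y + 22).
So |(-5y^2 + 2y + 8) + 80| = |y + 4|·|-5y + 22|.
Assume first that |y + 4| < 1, so |y| < 5. Then |-5y + 22| ≤ 5·5 + 22 = 47.
Hence |(-5y^2 + 2y + 8) + 80| ≤ 47|y + 4| < eps provided |y + 4| < eps/47.
Choosing delta = min(1, eps/47) ensures both conditions, hence |(-5y^2 + 2y + 8) + 80| < eps.

delta = min(1, eps/47)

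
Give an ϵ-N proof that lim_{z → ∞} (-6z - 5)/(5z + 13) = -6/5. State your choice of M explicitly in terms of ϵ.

Let ϵ > 0 be given. We seek M > 0 such that z > M implies |(-6z - 5)/(5z + 13) + 6/5| < ϵ.
(-6z - 5)/(5z + 13) + 6/5 = (5(-6z - 5) − (-6)(5z + 13)) / (5(5z + 13)) = 53/(5(5z + 13)).
For z > 0 we have 5z + 13 > 5z, so |(-6z - 5)/(5z + 13) + 6/5| = 53/(5(5z + 13)) < 53/(5·5z) = (53/25)/z.
Thus |(-6z - 5)/(5z + 13) + 6/5| < ϵ whenever z > (53/25)/ϵ.
Take M = (53/25)/ϵ. If z > M then |(-6z - 5)/(5z + 13) + 6/5| < (53/25)/z < ϵ.

M = (53/25)/ϵ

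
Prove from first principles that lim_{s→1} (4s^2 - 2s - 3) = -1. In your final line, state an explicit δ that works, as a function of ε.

δ = min(1, ε/10)

Let ε > 0. We want δ > 0 such that 0 < |s − 1| < δ implies |(4s^2 - 2s - 3) + 1| < ε.
(4s^2 - 2s - 3) + 1 = 4s^2 - 2s - 2 = (s − 1)(4s + 2).
So |(4s^2 - 2s - 3) + 1| = |s − 1|·|4s + 2|.
Assume first that |s − 1| < 1, so |s| < 2. Then |4s + 2| ≤ 4·2 + 2 = 10.
Hence |(4s^2 - 2s - 3) + 1| ≤ 10|s − 1| < ε provided |s − 1| < ε/10.
Choosing δ = min(1, ε/10) ensures both conditions, hence |(4s^2 - 2s - 3) + 1| < ε.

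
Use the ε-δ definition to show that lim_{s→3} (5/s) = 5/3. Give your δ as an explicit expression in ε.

Suppose ε > 0. We seek δ > 0 such that 0 < |s − 3| < δ implies |5/s − (5/3)| < ε.
|5/s − (5/3)| = 5·|3 − s|/(3·|s|) = 5|s − 3|/(3|s|).
Require δ ≤ 3/2 so that |s| > 3 − 3/2 = 3/2, hence 3|s| > 9/2.
Then |5/s − (5/3)| < 5|s − 3|/(9/2), which is < ε when |s − 3| < (9/10)ε.
Take δ = min(3/2, (9/10)ε). Then 0 < |s − 3| < δ gives both |s − 3| < 3/2 and |s − 3| < (9/10)ε, so |5/s − (5/3)| < ε.

δ = min(3/2, (9/10)ε)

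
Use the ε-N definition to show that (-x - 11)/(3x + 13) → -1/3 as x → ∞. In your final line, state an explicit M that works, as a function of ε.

Fix ε > 0. We seek M > 0 such that x > M implies |(-x - 11)/(3x + 13) + 1/3| < ε.
(-x - 11)/(3x + 13) + 1/3 = (3(-x - 11) − (-1)(3x + 13)) / (3(3x + 13)) = -20/(3(3x + 13)).
For x > 0 we have 3x + 13 > 3x, so |(-x - 11)/(3x + 13) + 1/3| = 20/(3(3x + 13)) < 20/(3·3x) = (20/9)/x.
Thus |(-x - 11)/(3x + 13) + 1/3| < ε whenever x > (20/9)/ε.
Take M = (20/9)/ε. If x > M then |(-x - 11)/(3x + 13) + 1/3| < (20/9)/x < ε.

M = (20/9)/ε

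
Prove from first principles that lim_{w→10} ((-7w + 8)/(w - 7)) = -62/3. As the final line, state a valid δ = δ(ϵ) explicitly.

δ = min(3/2, (9/82)ϵ)

Suppose ϵ > 0. We want δ > 0 with 0 < |w − 10| < δ ⇒ |(-7w + 8)/(w - 7) + 62/3| < ϵ.
Combining over a common denominator, (-7w + 8)/(w - 7) + 62/3 = [(-7w + 8)·3 − (-62)·(w - 7)] / [3·(w - 7)] = 41(w − 10) / (3(w - 7)).
So |(-7w + 8)/(w - 7) + 62/3| = 41|w − 10| / (3·|w − 7|).
Restrict δ ≤ 3/2. Then |w − 10| < 3/2 gives |w − 7| = |(w − 10) + 3| ≥ 3 − 3/2 = 3/2.
Hence |(-7w + 8)/(w - 7) + 62/3| < 41|w − 10|/(3·(3/2)) = (82/9)|w − 10|, which is < ϵ once |w − 10| < (9/82)ϵ.
Take δ = min(3/2, (9/82)ϵ). Then 0 < |w − 10| < δ forces both bounds, so |(-7w + 8)/(w - 7) + 62/3| < ϵ.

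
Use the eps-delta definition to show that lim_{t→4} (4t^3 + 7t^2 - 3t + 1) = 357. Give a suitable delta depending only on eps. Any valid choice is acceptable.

Suppose eps > 0. We want delta > 0 such that 0 < |t − 4| < delta implies |(4t^3 + 7t^2 - 3t + 1) − 357| < eps.
(4t^3 + 7t^2 - 3t + 1) − 357 = 4t^3 + 7t^2 - 3t - 356 = (t − 4)(4t^2 + 23t + 89).
So |(4t^3 + 7t^2 - 3t + 1) − 357| = |t − 4|·|4t^2 + 23t + 89|.
Require delta ≤ 2. Then |t − 4| < 2 gives |t| < 6, and by the triangle inequality |4t^2 + 23t + 89| ≤ 4·6^2 + 23·6 + 89 = 371.
Hence |(4t^3 + 7t^2 - 3t + 1) − 357| ≤ 371|t − 4| < eps provided |t − 4| < eps/371.
Choosing delta = min(2, eps/371) ensures both conditions, hence |(4t^3 + 7t^2 - 3t + 1) − 357| < eps.

delta = min(2, eps/371)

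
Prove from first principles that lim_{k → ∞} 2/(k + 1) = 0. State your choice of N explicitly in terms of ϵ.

N = 2/ϵ

Suppose ϵ > 0. For k ≥ 1, |2/(k + 1) − 0| = 2/(k + 1) ≤ 2/k.
We need 2/k < ϵ, i.e. k > 2/ϵ.
Take N = 2/ϵ. If k > N then |2/(k + 1)| ≤ 2/k < ϵ.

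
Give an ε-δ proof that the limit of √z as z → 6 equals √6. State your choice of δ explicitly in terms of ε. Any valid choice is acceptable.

Fix ε > 0. We want δ > 0 such that 0 < |z − 6| < δ implies |√z − √6| < ε.
Rationalise: √z − √6 = (z − 6)/(√z + √6), so |√z − √6| = |z − 6|/(√z + √6).
Restrict δ ≤ 6 so that |z − 6| < 6 forces z > 0, and then √z + √6 > √6.
Hence |√z − √6| < |z − 6|/√6, which is < ε once |z − 6| < √6·ε.
Take δ = min(6, √6·ε). If 0 < |z − 6| < δ then z > 0 and |√z − √6| < |z − 6|/√6 < ε.

δ = min(6, √6·ε)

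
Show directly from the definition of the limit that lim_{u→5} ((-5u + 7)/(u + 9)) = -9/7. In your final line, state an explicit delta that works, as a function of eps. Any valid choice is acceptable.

Let eps > 0 be given. We want delta > 0 with 0 < |u − 5| < delta ⇒ |(-5u + 7)/(u + 9) + 9/7| < eps.
Combining over a common denominator, (-5u + 7)/(u + 9) + 9/7 = [(-5u + 7)·14 − (-18)·(u + 9)] / [14·(u + 9)] = -52(u − 5) / (14(u + 9)).
So |(-5u + 7)/(u + 9) + 9/7| = 52|u − 5| / (14·|u + 9|).
Require delta ≤ 7, so |u + 9| ≥ |14| − |u − 5| > 14 − 7 = 7.
Hence |(-5u + 7)/(u + 9) + 9/7| < 52|u − 5|/(14·7) = (26/49)|u − 5|, which is < eps once |u − 5| < (49/26)eps.
Take delta = min(7, (49/26)eps). Then 0 < |u − 5| < delta forces both bounds, so |(-5u + 7)/(u + 9) + 9/7| < eps.

delta = min(7, (49/26)eps)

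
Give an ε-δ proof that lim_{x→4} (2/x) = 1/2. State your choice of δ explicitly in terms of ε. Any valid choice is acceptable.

Suppose ε > 0. We seek δ > 0 such that 0 < |x − 4| < δ implies |2/x − (1/2)| < ε.
|2/x − (1/2)| = 2·|4 − x|/(4·|x|) = 2|x − 4|/(4|x|).
Restrict δ ≤ 2. Then |x − 4| < 2 gives |x| > 2, so 4|x| > 8.
Then |2/x − (1/2)| < 2|x − 4|/8, which is < ε when |x − 4| < 4ε.
Take δ = min(2, 4ε). Then 0 < |x − 4| < δ gives both |x − 4| < 2 and |x − 4| < 4ε, so |2/x − (1/2)| < ε.

δ = min(2, 4ε)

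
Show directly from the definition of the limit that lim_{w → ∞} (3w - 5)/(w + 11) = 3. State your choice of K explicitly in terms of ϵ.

Fix ϵ > 0. We seek K > 0 such that w > K implies |(3w - 5)/(w + 11) − 3| < ϵ.
(3w - 5)/(w + 11) − 3 = ((3w - 5) − 3(w + 11)) / ((w + 11)) = -38/((w + 11)).
For w > 0 we have w + 11 > w, so |(3w - 5)/(w + 11) − 3| = 38/((w + 11)) < 38/(w) = 38/w.
Thus |(3w - 5)/(w + 11) − 3| < ϵ whenever w > 38/ϵ.
Take K = 38/ϵ. If w > K then |(3w - 5)/(w + 11) − 3| < 38/w < ϵ.

K = 38/ϵ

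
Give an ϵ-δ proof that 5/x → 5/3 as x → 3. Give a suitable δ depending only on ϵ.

Let ϵ > 0. We seek δ > 0 such that 0 < |x − 3| < δ implies |5/x − (5/3)| < ϵ.
|5/x − (5/3)| = 5·|3 − x|/(3·|x|) = 5|x − 3|/(3|x|).
Require δ ≤ 3/2 so that |x| > 3 − 3/2 = 3/2, hence 3|x| > 9/2.
Then |5/x − (5/3)| < 5|x − 3|/(9/2), which is < ϵ when |x − 3| < (9/10)ϵ.
Take δ = min(3/2, (9/10)ϵ). Then 0 < |x − 3| < δ gives both |x − 3| < 3/2 and |x − 3| < (9/10)ϵ, so |5/x − (5/3)| < ϵ.

δ = min(3/2, (9/10)ϵ)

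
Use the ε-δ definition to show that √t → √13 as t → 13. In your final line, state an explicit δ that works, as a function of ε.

Let ε > 0 be given. We want δ > 0 such that 0 < |t − 13| < δ implies |√t − √13| < ε.
Multiplying by the conjugate, |√t − √13| = |t − 13|/(√t + √13).
Restrict δ ≤ 13 so that |t − 13| < 13 forces t > 0, and then √t + √13 > √13.
Hence |√t − √13| < |t − 13|/√13, which is < ε once |t − 13| < √13·ε.
Take δ = min(13, √13·ε). If 0 < |t − 13| < δ then t > 0 and |√t − √13| < |t − 13|/√13 < ε.

δ = min(13, √13·ε)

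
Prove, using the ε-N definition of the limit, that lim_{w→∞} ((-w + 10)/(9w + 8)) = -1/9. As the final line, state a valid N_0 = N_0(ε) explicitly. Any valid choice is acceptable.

Fix ε > 0. We seek N_0 > 0 such that w > N_0 implies |(-w + 10)/(9w + 8) + 1/9| < ε.
(-w + 10)/(9w + 8) + 1/9 = (9(-w + 10) − (-1)(9w + 8)) / (9(9w + 8)) = 98/(9(9w + 8)).
For w > 0 we have 9w + 8 > 9w, so |(-w + 10)/(9w + 8) + 1/9| = 98/(9(9w + 8)) < 98/(9·9w) = (98/81)/w.
Thus |(-w + 10)/(9w + 8) + 1/9| < ε whenever w > (98/81)/ε.
Take N_0 = (98/81)/ε. If w > N_0 then |(-w + 10)/(9w + 8) + 1/9| < (98/81)/w < ε.

N_0 = (98/81)/ε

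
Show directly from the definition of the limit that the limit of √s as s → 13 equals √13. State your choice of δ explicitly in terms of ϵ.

Let ϵ > 0. We want δ > 0 such that 0 < |s − 13| < δ implies |√s − √13| < ϵ.
Rationalise: √s − √13 = (s − 13)/(√s + √13), so |√s − √13| = |s − 13|/(√s + √13).
Restrict δ ≤ 13 so that |s − 13| < 13 forces s > 0, and then √s + √13 > √13.
Hence |√s − √13| < |s − 13|/√13, which is < ϵ once |s − 13| < √13·ϵ.
Take δ = min(13, √13·ϵ). If 0 < |s − 13| < δ then s > 0 and |√s − √13| < |s − 13|/√13 < ϵ.

δ = min(13, √13·ϵ)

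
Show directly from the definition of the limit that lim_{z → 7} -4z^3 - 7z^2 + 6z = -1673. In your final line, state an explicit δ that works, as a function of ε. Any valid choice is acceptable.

δ = min(1, ε/775)

Fix ε > 0. We want δ > 0 such that 0 < |z − 7| < δ implies |(-4z^3 - 7z^2 + 6z) + 1673| < ε.
(-4z^3 - 7z^2 + 6z) + 1673 = -4z^3 - 7z^2 + 6z + 1673 = (z − 7)(-4z^2 - 35z - 239).
So |(-4z^3 - 7z^2 + 6z) + 1673| = |z − 7|·|-4z^2 - 35z - 239|.
Assume first that |z − 7| < 1, so |z| < 8. Then |-4z^2 - 35z - 239| ≤ 4·8^2 + 35·8 + 239 = 775.
Hence |(-4z^3 - 7z^2 + 6z) + 1673| ≤ 775|z − 7| < ε provided |z − 7| < ε/775.
Choosing δ = min(1, ε/775) ensures both conditions, hence |(-4z^3 - 7z^2 + 6z) + 1673| < ε.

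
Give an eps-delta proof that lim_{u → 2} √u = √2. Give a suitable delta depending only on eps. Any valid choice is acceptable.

Fix eps > 0. We want delta > 0 such that 0 < |u − 2| < delta implies |√u − √2| < eps.
Rationalise: √u − √2 = (u − 2)/(√u + √2), so |√u − √2| = |u − 2|/(√u + √2).
Restrict delta ≤ 2 so that |u − 2| < 2 forces u > 0, and then √u + √2 > √2.
Hence |√u − √2| < |u − 2|/√2, which is < eps once |u − 2| < √2·eps.
Take delta = min(2, √2·eps). If 0 < |u − 2| < delta then u > 0 and |√u − √2| < |u − 2|/√2 < eps.

delta = min(2, √2·eps)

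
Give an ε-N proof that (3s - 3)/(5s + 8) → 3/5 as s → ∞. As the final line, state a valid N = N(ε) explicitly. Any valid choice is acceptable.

N = (39/25)/ε

Let ε > 0 be given. We seek N > 0 such that s > N implies |(3s - 3)/(5s + 8) − (3/5)| < ε.
(3s - 3)/(5s + 8) − (3/5) = (5(3s - 3) − 3(5s + 8)) / (5(5s + 8)) = -39/(5(5s + 8)).
For s > 0 we have 5s + 8 > 5s, so |(3s - 3)/(5s + 8) − (3/5)| = 39/(5(5s + 8)) < 39/(5·5s) = (39/25)/s.
Thus |(3s - 3)/(5s + 8) − (3/5)| < ε whenever s > (39/25)/ε.
Take N = (39/25)/ε. If s > N then |(3s - 3)/(5s + 8) − (3/5)| < (39/25)/s < ε.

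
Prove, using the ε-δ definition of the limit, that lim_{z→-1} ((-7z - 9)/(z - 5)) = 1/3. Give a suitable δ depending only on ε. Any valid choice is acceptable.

δ = min(3, (9/22)ε)

Suppose ε > 0. We want δ > 0 with 0 < |z + 1| < δ ⇒ |(-7z - 9)/(z - 5) − (1/3)| < ε.
Combining over a common denominator, (-7z - 9)/(z - 5) − (1/3) = [(-7z - 9)·(-6) − (-2)·(z - 5)] / [(-6)·(z - 5)] = 44(z + 1) / ((-6)(z - 5)).
So |(-7z - 9)/(z - 5) − (1/3)| = 44|z + 1| / (6·|z − 5|).
Require δ ≤ 3, so |z − 5| ≥ |-6| − |z + 1| > 6 − 3 = 3.
Hence |(-7z - 9)/(z - 5) − (1/3)| < 44|z + 1|/(6·3) = (22/9)|z + 1|, which is < ε once |z + 1| < (9/22)ε.
Take δ = min(3, (9/22)ε). Then 0 < |z + 1| < δ forces both bounds, so |(-7z - 9)/(z - 5) − (1/3)| < ε.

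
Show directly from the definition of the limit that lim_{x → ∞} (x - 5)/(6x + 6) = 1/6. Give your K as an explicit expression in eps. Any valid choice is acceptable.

Let eps > 0. We seek K > 0 such that x > K implies |(x - 5)/(6x + 6) − (1/6)| < eps.
(x - 5)/(6x + 6) − (1/6) = (6(x - 5) − (6x + 6)) / (6(6x + 6)) = -36/(6(6x + 6)).
For x > 0 we have 6x + 6 > 6x, so |(x - 5)/(6x + 6) − (1/6)| = 36/(6(6x + 6)) < 36/(6·6x) = 1/x.
Thus |(x - 5)/(6x + 6) − (1/6)| < eps whenever x > 1/eps.
Take K = 1/eps. If x > K then |(x - 5)/(6x + 6) − (1/6)| < 1/x < eps.

K = 1/eps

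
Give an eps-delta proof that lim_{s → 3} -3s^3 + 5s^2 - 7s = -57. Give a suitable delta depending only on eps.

Let eps > 0. We want delta > 0 such that 0 < |s − 3| < delta implies |(-3s^3 + 5s^2 - 7s) + 57| < eps.
(-3s^3 + 5s^2 - 7s) + 57 = -3s^3 + 5s^2 - 7s + 57 = (s − 3)(-3s^2 - 4s - 19).
So |(-3s^3 + 5s^2 - 7s) + 57| = |s − 3|·|-3s^2 - 4s - 19|.
Require delta ≤ 1. Then |s − 3| < 1 gives |s| < 4, and by the triangle inequality |-3s^2 - 4s - 19| ≤ 3·4^2 + 4·4 + 19 = 83.
Hence |(-3s^3 + 5s^2 - 7s) + 57| ≤ 83|s − 3| < eps provided |s − 3| < eps/83.
Take delta = min(1, eps/83). Then 0 < |s − 3| < delta gives both |s − 3| < 1 and |s − 3| < eps/83, so |(-3s^3 + 5s^2 - 7s) + 57| < eps.

delta = min(1, eps/83)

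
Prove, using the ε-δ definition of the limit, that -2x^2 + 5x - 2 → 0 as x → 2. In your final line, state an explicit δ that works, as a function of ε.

Fix ε > 0. We want δ > 0 such that 0 < |x − 2| < δ implies |(-2x^2 + 5x - 2)| < ε.
(-2x^2 + 5x - 2) = -2x^2 + 5x - 2 = (x − 2)(-2x + 1).
So |(-2x^2 + 5x - 2)| = |x − 2|·|-2x + 1|.
Require δ ≤ 1. Then |x − 2| < 1 gives |x| < 3, and by the triangle inequality |-2x + 1| ≤ 2·3 + 1 = 7.
Hence |(-2x^2 + 5x - 2)| ≤ 7|x − 2| < ε provided |x − 2| < ε/7.
Choosing δ = min(1, ε/7) ensures both conditions, hence |(-2x^2 + 5x - 2)| < ε.

δ = min(1, ε/7)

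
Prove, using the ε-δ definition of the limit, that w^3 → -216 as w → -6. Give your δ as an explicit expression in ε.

Fix ε > 0. We seek δ > 0 with 0 < |w + 6| < δ ⇒ |w^3 + 216| < ε.
Factor: w^3 + 216 = (w + 6)(w^2 - 6w + 36), so |w^3 + 216| = |w + 6|·|w^2 - 6w + 36|.
Impose δ ≤ 2 so that |w| < 8; then |w^2 - 6w + 36| ≤ 148.
Hence |w^3 + 216| ≤ 148|w + 6|, which is < ε once |w + 6| < ε/148.
Take δ = min(2, ε/148). If 0 < |w + 6| < δ then both bounds hold and |w^3 + 216| ≤ 148|w + 6| < 148·(ε/148) = ε.

δ = min(2, ε/148)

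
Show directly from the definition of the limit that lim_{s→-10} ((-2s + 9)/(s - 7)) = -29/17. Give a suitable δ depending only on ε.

Let ε > 0. We want δ > 0 with 0 < |s + 10| < δ ⇒ |(-2s + 9)/(s - 7) + 29/17| < ε.
Combining over a common denominator, (-2s + 9)/(s - 7) + 29/17 = [(-2s + 9)·(-17) − 29·(s - 7)] / [(-17)·(s - 7)] = 5(s + 10) / ((-17)(s - 7)).
So |(-2s + 9)/(s - 7) + 29/17| = 5|s + 10| / (17·|s − 7|).
Require δ ≤ 17/2, so |s − 7| ≥ |-17| − |s + 10| > 17 − 17/2 = 17/2.
Hence |(-2s + 9)/(s - 7) + 29/17| < 5|s + 10|/(17·(17/2)) = (10/289)|s + 10|, which is < ε once |s + 10| < (289/10)ε.
Take δ = min(17/2, (289/10)ε). Then 0 < |s + 10| < δ forces both bounds, so |(-2s + 9)/(s - 7) + 29/17| < ε.

δ = min(17/2, (289/10)ε)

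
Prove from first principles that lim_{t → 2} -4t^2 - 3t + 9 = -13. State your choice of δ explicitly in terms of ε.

δ = min(1, ε/23)

Let ε > 0 be given. We want δ > 0 such that 0 < |t − 2| < δ implies |(-4t^2 - 3t + 9) + 13| < ε.
(-4t^2 - 3t + 9) + 13 = -4t^2 - 3t + 22 = (t − 2)(-4t - 11).
So |(-4t^2 - 3t + 9) + 13| = |t − 2|·|-4t - 11|.
Require δ ≤ 1. Then |t − 2| < 1 gives |t| < 3, and by the triangle inequality |-4t - 11| ≤ 4·3 + 11 = 23.
Hence |(-4t^2 - 3t + 9) + 13| ≤ 23|t − 2| < ε provided |t − 2| < ε/23.
Take δ = min(1, ε/23). Then 0 < |t − 2| < δ gives both |t − 2| < 1 and |t − 2| < ε/23, so |(-4t^2 - 3t + 9) + 13| < ε.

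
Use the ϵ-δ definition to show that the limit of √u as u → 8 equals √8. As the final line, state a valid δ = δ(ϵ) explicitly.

Let ϵ > 0 be given. We want δ > 0 such that 0 < |u − 8| < δ implies |√u − √8| < ϵ.
Multiplying by the conjugate, |√u − √8| = |u − 8|/(√u + √8).
Restrict δ ≤ 8 so that |u − 8| < 8 forces u > 0, and then √u + √8 > √8.
Hence |√u − √8| < |u − 8|/√8, which is < ϵ once |u − 8| < √8·ϵ.
Take δ = min(8, √8·ϵ). If 0 < |u − 8| < δ then u > 0 and |√u − √8| < |u − 8|/√8 < ϵ.

δ = min(8, √8·ϵ)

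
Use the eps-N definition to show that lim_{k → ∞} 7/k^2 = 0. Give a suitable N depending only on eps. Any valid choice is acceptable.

Let eps > 0. For k ≥ 1, |7/k^2 − 0| = 7/k^2.
7/k^2 < eps ⇔ k^2 > 7/eps ⇔ k > (7/eps)^{1/2}.
Take N = (7/eps)^{1/2}. Then k > N implies 7/k^2 < eps.

N = (7/eps)^{1/2}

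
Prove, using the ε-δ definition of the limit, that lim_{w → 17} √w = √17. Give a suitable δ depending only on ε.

Suppose ε > 0. We want δ > 0 such that 0 < |w − 17| < δ implies |√w − √17| < ε.
Multiplying by the conjugate, |√w − √17| = |w − 17|/(√w + √17).
Restrict δ ≤ 17 so that |w − 17| < 17 forces w > 0, and then √w + √17 > √17.
Hence |√w − √17| < |w − 17|/√17, which is < ε once |w − 17| < √17·ε.
Take δ = min(17, √17·ε). If 0 < |w − 17| < δ then w > 0 and |√w − √17| < |w − 17|/√17 < ε.

δ = min(17, √17·ε)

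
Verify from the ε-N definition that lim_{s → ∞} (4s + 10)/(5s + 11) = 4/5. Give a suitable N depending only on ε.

N = (6/25)/ε

Let ε > 0. We seek N > 0 such that s > N implies |(4s + 10)/(5s + 11) − (4/5)| < ε.
(4s + 10)/(5s + 11) − (4/5) = (5(4s + 10) − 4(5s + 11)) / (5(5s + 11)) = 6/(5(5s + 11)).
For s > 0 we have 5s + 11 > 5s, so |(4s + 10)/(5s + 11) − (4/5)| = 6/(5(5s + 11)) < 6/(5·5s) = (6/25)/s.
Thus |(4s + 10)/(5s + 11) − (4/5)| < ε whenever s > (6/25)/ε.
Take N = (6/25)/ε. If s > N then |(4s + 10)/(5s + 11) − (4/5)| < (6/25)/s < ε.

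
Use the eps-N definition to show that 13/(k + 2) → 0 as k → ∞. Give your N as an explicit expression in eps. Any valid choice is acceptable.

N = 13/eps

Fix eps > 0. For k ≥ 1, |13/(k + 2) − 0| = 13/(k + 2) ≤ 13/k.
We need 13/k < eps, i.e. k > 13/eps.
Take N = 13/eps. If k > N then |13/(k + 2)| ≤ 13/k < eps.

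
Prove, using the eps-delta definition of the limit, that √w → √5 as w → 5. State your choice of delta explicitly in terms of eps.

Let eps > 0 be given. We want delta > 0 such that 0 < |w − 5| < delta implies |√w − √5| < eps.
Rationalise: √w − √5 = (w − 5)/(√w + √5), so |√w − √5| = |w − 5|/(√w + √5).
Restrict delta ≤ 5 so that |w − 5| < 5 forces w > 0, and then √w + √5 > √5.
Hence |√w − √5| < |w − 5|/√5, which is < eps once |w − 5| < √5·eps.
Take delta = min(5, √5·eps). If 0 < |w − 5| < delta then w > 0 and |√w − √5| < |w − 5|/√5 < eps.

delta = min(5, √5·eps)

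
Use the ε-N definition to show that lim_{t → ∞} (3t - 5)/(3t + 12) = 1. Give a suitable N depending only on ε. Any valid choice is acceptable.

N = (17/3)/ε

Let ε > 0 be given. We seek N > 0 such that t > N implies |(3t - 5)/(3t + 12) − 1| < ε.
(3t - 5)/(3t + 12) − 1 = (3(3t - 5) − 3(3t + 12)) / (3(3t + 12)) = -51/(3(3t + 12)).
For t > 0 we have 3t + 12 > 3t, so |(3t - 5)/(3t + 12) − 1| = 51/(3(3t + 12)) < 51/(3·3t) = (17/3)/t.
Thus |(3t - 5)/(3t + 12) − 1| < ε whenever t > (17/3)/ε.
Take N = (17/3)/ε. If t > N then |(3t - 5)/(3t + 12) − 1| < (17/3)/t < ε.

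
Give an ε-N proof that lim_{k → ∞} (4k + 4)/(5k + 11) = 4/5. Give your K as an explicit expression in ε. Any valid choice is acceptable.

K = (24/25)/ε

Let ε > 0. For k ≥ 1, |(4k + 4)/(5k + 11) − (4/5)| = |-24|/(5(5k + 11)) = 24/(5(5k + 11)).
Since 5k + 11 ≥ 5k for k ≥ 1, this is ≤ 24/(5·5k) = (24/25)/k.
So |(4k + 4)/(5k + 11) − (4/5)| < ε whenever k > (24/25)/ε.
Take K = (24/25)/ε. If k > K then |(4k + 4)/(5k + 11) − (4/5)| ≤ (24/25)/k < ε.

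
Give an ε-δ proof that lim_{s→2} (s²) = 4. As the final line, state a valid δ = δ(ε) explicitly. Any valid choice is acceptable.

Let ε > 0 be given. We seek δ > 0 with 0 < |s − 2| < δ ⇒ |s² − 4| < ε.
Factor: s² − 4 = (s − 2)(s + 2), so |s² − 4| = |s − 2|·|s + 2|.
Restrict δ ≤ 1. Then |s − 2| < 1 gives |s| < 3, so by the triangle inequality |s + 2| ≤ 3 + 2 = 5.
Hence |s² − 4| ≤ 5|s − 2|, which is < ε once |s − 2| < ε/5.
Take δ = min(1, ε/5). If 0 < |s − 2| < δ then both bounds hold and |s² − 4| ≤ 5|s − 2| < 5·(ε/5) = ε.

δ = min(1, ε/5)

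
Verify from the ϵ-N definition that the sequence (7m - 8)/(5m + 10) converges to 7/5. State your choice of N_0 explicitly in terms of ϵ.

N_0 = (22/5)/ϵ

Let ϵ > 0. For m ≥ 1, |(7m - 8)/(5m + 10) − (7/5)| = |-110|/(5(5m + 10)) = 110/(5(5m + 10)).
Since 5m + 10 ≥ 5m for m ≥ 1, this is ≤ 110/(5·5m) = (22/5)/m.
So |(7m - 8)/(5m + 10) − (7/5)| < ϵ whenever m > (22/5)/ϵ.
Take N_0 = (22/5)/ϵ. If m > N_0 then |(7m - 8)/(5m + 10) − (7/5)| ≤ (22/5)/m < ϵ.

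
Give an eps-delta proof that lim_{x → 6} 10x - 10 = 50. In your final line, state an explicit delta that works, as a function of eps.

Let eps > 0. We need delta > 0 so that 0 < |x − 6| < delta implies |(10x - 10) − 50| < eps.
Since (10x - 10) − 50 = 10(x − 6), we have |(10x - 10) − 50| = 10|x − 6|.
Thus it suffices that |x − 6| < eps/10.
Take delta = eps/10. If 0 < |x − 6| < delta then |(10x - 10) − 50| = 10|x − 6| < 10·(eps/10) = eps.

delta = eps/10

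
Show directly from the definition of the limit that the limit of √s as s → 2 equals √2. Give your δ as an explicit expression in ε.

δ = min(2, √2·ε)

Fix ε > 0. We want δ > 0 such that 0 < |s − 2| < δ implies |√s − √2| < ε.
Rationalise: √s − √2 = (s − 2)/(√s + √2), so |√s − √2| = |s − 2|/(√s + √2).
Restrict δ ≤ 2 so that |s − 2| < 2 forces s > 0, and then √s + √2 > √2.
Hence |√s − √2| < |s − 2|/√2, which is < ε once |s − 2| < √2·ε.
Take δ = min(2, √2·ε). If 0 < |s − 2| < δ then s > 0 and |√s − √2| < |s − 2|/√2 < ε.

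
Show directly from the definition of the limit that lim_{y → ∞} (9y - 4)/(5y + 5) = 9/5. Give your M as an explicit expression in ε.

M = (13/5)/ε

Fix ε > 0. We seek M > 0 such that y > M implies |(9y - 4)/(5y + 5) − (9/5)| < ε.
(9y - 4)/(5y + 5) − (9/5) = (5(9y - 4) − 9(5y + 5)) / (5(5y + 5)) = -65/(5(5y + 5)).
For y > 0 we have 5y + 5 > 5y, so |(9y - 4)/(5y + 5) − (9/5)| = 65/(5(5y + 5)) < 65/(5·5y) = (13/5)/y.
Thus |(9y - 4)/(5y + 5) − (9/5)| < ε whenever y > (13/5)/ε.
Take M = (13/5)/ε. If y > M then |(9y - 4)/(5y + 5) − (9/5)| < (13/5)/y < ε.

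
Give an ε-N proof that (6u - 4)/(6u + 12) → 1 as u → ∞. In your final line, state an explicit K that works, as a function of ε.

K = (8/3)/ε

Let ε > 0 be given. We seek K > 0 such that u > K implies |(6u - 4)/(6u + 12) − 1| < ε.
(6u - 4)/(6u + 12) − 1 = (6(6u - 4) − 6(6u + 12)) / (6(6u + 12)) = -96/(6(6u + 12)).
For u > 0 we have 6u + 12 > 6u, so |(6u - 4)/(6u + 12) − 1| = 96/(6(6u + 12)) < 96/(6·6u) = (8/3)/u.
Thus |(6u - 4)/(6u + 12) − 1| < ε whenever u > (8/3)/ε.
Take K = (8/3)/ε. If u > K then |(6u - 4)/(6u + 12) − 1| < (8/3)/u < ε.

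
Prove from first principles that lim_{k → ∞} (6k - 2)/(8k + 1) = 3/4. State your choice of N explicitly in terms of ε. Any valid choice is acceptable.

Let ε > 0. For k ≥ 1, |(6k - 2)/(8k + 1) − (3/4)| = |-22|/(8(8k + 1)) = 22/(8(8k + 1)).
Since 8k + 1 ≥ 8k for k ≥ 1, this is ≤ 22/(8·8k) = (11/32)/k.
So |(6k - 2)/(8k + 1) − (3/4)| < ε whenever k > (11/32)/ε.
Take N = (11/32)/ε. If k > N then |(6k - 2)/(8k + 1) − (3/4)| ≤ (11/32)/k < ε.

N = (11/32)/ε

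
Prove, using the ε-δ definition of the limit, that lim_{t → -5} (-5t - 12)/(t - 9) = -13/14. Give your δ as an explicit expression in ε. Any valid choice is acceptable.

Let ε > 0 be given. We want δ > 0 with 0 < |t + 5| < δ ⇒ |(-5t - 12)/(t - 9) + 13/14| < ε.
Combining over a common denominator, (-5t - 12)/(t - 9) + 13/14 = [(-5t - 12)·(-14) − 13·(t - 9)] / [(-14)·(t - 9)] = 57(t + 5) / ((-14)(t - 9)).
So |(-5t - 12)/(t - 9) + 13/14| = 57|t + 5| / (14·|t − 9|).
Restrict δ ≤ 7. Then |t + 5| < 7 gives |t − 9| = |(t + 5) + (-14)| ≥ 14 − 7 = 7.
Hence |(-5t - 12)/(t - 9) + 13/14| < 57|t + 5|/(14·7) = (57/98)|t + 5|, which is < ε once |t + 5| < (98/57)ε.
Take δ = min(7, (98/57)ε). Then 0 < |t + 5| < δ forces both bounds, so |(-5t - 12)/(t - 9) + 13/14| < ε.

δ = min(7, (98/57)ε)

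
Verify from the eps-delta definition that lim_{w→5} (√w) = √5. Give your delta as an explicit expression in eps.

delta = min(5, √5·eps)

Let eps > 0. We want delta > 0 such that 0 < |w − 5| < delta implies |√w − √5| < eps.
Rationalise: √w − √5 = (w − 5)/(√w + √5), so |√w − √5| = |w − 5|/(√w + √5).
Restrict delta ≤ 5 so that |w − 5| < 5 forces w > 0, and then √w + √5 > √5.
Hence |√w − √5| < |w − 5|/√5, which is < eps once |w − 5| < √5·eps.
Take delta = min(5, √5·eps). If 0 < |w − 5| < delta then w > 0 and |√w − √5| < |w − 5|/√5 < eps.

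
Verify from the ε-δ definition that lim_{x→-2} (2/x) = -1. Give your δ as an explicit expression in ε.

δ = min(1, ε)

Suppose ε > 0. We seek δ > 0 such that 0 < |x + 2| < δ implies |2/x + 1| < ε.
|2/x + 1| = 2·|-2 − x|/(2·|x|) = 2|x + 2|/(2|x|).
Require δ ≤ 1 so that |x| > 2 − 1 = 1, hence 2|x| > 2.
Then |2/x + 1| < 2|x + 2|/2, which is < ε when |x + 2| < ε.
Take δ = min(1, ε). Then 0 < |x + 2| < δ gives both |x + 2| < 1 and |x + 2| < ε, so |2/x + 1| < ε.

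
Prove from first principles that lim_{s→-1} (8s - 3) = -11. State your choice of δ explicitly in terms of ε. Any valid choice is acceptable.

δ = ε/8

Let ε > 0. We need δ > 0 so that 0 < |s + 1| < δ implies |(8s - 3) + 11| < ε.
Since (8s - 3) + 11 = 8(s + 1), we have |(8s - 3) + 11| = 8|s + 1|.
Thus it suffices that |s + 1| < ε/8.
Take δ = ε/8. If 0 < |s + 1| < δ then |(8s - 3) + 11| = 8|s + 1| < 8·(ε/8) = ε.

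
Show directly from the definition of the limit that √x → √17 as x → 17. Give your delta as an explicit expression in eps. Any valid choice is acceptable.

delta = min(17, √17·eps)

Suppose eps > 0. We want delta > 0 such that 0 < |x − 17| < delta implies |√x − √17| < eps.
Multiplying by the conjugate, |√x − √17| = |x − 17|/(√x + √17).
Restrict delta ≤ 17 so that |x − 17| < 17 forces x > 0, and then √x + √17 > √17.
Hence |√x − √17| < |x − 17|/√17, which is < eps once |x − 17| < √17·eps.
Take delta = min(17, √17·eps). If 0 < |x − 17| < delta then x > 0 and |√x − √17| < |x − 17|/√17 < eps.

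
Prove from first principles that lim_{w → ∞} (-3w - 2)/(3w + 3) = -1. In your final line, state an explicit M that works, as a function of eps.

M = (1/3)/eps

Fix eps > 0. We seek M > 0 such that w > M implies |(-3w - 2)/(3w + 3) + 1| < eps.
(-3w - 2)/(3w + 3) + 1 = (3(-3w - 2) − (-3)(3w + 3)) / (3(3w + 3)) = 3/(3(3w + 3)).
For w > 0 we have 3w + 3 > 3w, so |(-3w - 2)/(3w + 3) + 1| = 3/(3(3w + 3)) < 3/(3·3w) = (1/3)/w.
Thus |(-3w - 2)/(3w + 3) + 1| < eps whenever w > (1/3)/eps.
Take M = (1/3)/eps. If w > M then |(-3w - 2)/(3w + 3) + 1| < (1/3)/w < eps.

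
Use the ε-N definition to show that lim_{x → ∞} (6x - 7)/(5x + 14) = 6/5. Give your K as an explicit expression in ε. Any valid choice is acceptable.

Fix ε > 0. We seek K > 0 such that x > K implies |(6x - 7)/(5x + 14) − (6/5)| < ε.
(6x - 7)/(5x + 14) − (6/5) = (5(6x - 7) − 6(5x + 14)) / (5(5x + 14)) = -119/(5(5x + 14)).
For x > 0 we have 5x + 14 > 5x, so |(6x - 7)/(5x + 14) − (6/5)| = 119/(5(5x + 14)) < 119/(5·5x) = (119/25)/x.
Thus |(6x - 7)/(5x + 14) − (6/5)| < ε whenever x > (119/25)/ε.
Take K = (119/25)/ε. If x > K then |(6x - 7)/(5x + 14) − (6/5)| < (119/25)/x < ε.

K = (119/25)/ε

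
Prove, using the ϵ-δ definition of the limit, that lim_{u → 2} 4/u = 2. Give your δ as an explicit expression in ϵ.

δ = min(1, (1/2)ϵ)

Let ϵ > 0. We seek δ > 0 such that 0 < |u − 2| < δ implies |4/u − 2| < ϵ.
|4/u − 2| = 4·|2 − u|/(2·|u|) = 4|u − 2|/(2|u|).
Restrict δ ≤ 1. Then |u − 2| < 1 gives |u| > 1, so 2|u| > 2.
Then |4/u − 2| < 4|u − 2|/2, which is < ϵ when |u − 2| < (1/2)ϵ.
Take δ = min(1, (1/2)ϵ). Then 0 < |u − 2| < δ gives both |u − 2| < 1 and |u − 2| < (1/2)ϵ, so |4/u − 2| < ϵ.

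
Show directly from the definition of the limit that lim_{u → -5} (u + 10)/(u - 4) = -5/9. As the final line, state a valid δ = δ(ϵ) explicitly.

δ = min(9/2, (81/28)ϵ)

Let ϵ > 0. We want δ > 0 with 0 < |u + 5| < δ ⇒ |(u + 10)/(u - 4) + 5/9| < ϵ.
Combining over a common denominator, (u + 10)/(u - 4) + 5/9 = [(u + 10)·(-9) − 5·(u - 4)] / [(-9)·(u - 4)] = -14(u + 5) / ((-9)(u - 4)).
So |(u + 10)/(u - 4) + 5/9| = 14|u + 5| / (9·|u − 4|).
Restrict δ ≤ 9/2. Then |u + 5| < 9/2 gives |u − 4| = |(u + 5) + (-9)| ≥ 9 − 9/2 = 9/2.
Hence |(u + 10)/(u - 4) + 5/9| < 14|u + 5|/(9·(9/2)) = (28/81)|u + 5|, which is < ϵ once |u + 5| < (81/28)ϵ.
Take δ = min(9/2, (81/28)ϵ). Then 0 < |u + 5| < δ forces both bounds, so |(u + 10)/(u - 4) + 5/9| < ϵ.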